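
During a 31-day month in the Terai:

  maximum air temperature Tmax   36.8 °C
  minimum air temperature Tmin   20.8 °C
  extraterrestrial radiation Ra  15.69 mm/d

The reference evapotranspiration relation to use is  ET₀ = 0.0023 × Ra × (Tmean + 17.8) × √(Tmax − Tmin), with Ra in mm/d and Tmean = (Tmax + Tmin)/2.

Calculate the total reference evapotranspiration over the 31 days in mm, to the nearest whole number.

209 mm

Tmean = (36.8 + 20.8)/2 = 28.80 °C
ET₀ = 0.0023 × 15.69 × (28.80 + 17.8) × √16.0 = 0.0023 × 15.69 × 46.60 × 4.0000 = 6.7266 mm/d
Over 31 days: 6.7266 × 31 = 208.525 mm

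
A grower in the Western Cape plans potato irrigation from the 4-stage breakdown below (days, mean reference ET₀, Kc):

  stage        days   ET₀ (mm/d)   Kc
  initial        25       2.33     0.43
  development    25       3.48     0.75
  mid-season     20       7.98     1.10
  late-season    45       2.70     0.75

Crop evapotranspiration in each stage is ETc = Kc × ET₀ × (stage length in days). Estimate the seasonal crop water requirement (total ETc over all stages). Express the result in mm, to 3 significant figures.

357 mm

initial: 0.43 × 2.33 × 25 = 25.05 mm
development: 0.75 × 3.48 × 25 = 65.25 mm
mid-season: 1.10 × 7.98 × 20 = 175.56 mm
late-season: 0.75 × 2.70 × 45 = 91.13 mm
Seasonal total = 356.99 mm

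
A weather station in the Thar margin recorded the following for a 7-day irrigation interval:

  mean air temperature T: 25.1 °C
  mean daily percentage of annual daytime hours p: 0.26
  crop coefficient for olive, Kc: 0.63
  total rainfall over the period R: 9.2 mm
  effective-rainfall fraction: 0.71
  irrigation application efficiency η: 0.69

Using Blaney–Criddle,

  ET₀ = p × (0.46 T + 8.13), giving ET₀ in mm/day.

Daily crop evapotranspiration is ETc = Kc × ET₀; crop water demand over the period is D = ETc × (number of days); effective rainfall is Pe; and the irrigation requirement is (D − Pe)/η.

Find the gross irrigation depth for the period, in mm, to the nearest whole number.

ET₀ = 0.26 × (0.46 × 25.1 + 8.13) = 0.26 × 19.676 = 5.1158 mm/d
ETc = Kc × ET₀ = 0.63 × 5.1158 = 3.2230 mm/d
Crop demand D = ETc × 7 d = 3.2230 × 7 = 22.561 mm
Pe = 0.71 × 9.2 = 6.532 mm
D − Pe = 22.561 − 6.532 = 16.029 mm
Gross irrigation = 16.029 / 0.69 = 23.230 mm

23 mm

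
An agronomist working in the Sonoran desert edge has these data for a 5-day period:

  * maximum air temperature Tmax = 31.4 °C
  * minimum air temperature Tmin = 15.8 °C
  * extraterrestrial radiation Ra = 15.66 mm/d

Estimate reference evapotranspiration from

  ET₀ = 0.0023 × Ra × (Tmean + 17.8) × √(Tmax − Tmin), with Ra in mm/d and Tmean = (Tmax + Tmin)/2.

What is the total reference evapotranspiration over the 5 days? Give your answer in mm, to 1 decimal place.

Tmean = (31.4 + 15.8)/2 = 23.60 °C
ET₀ = 0.0023 × 15.66 × (23.60 + 17.8) × √15.6 = 0.0023 × 15.66 × 41.40 × 3.9497 = 5.8896 mm/d
Over 5 days: 5.8896 × 5 = 29.448 mm

29.4 mm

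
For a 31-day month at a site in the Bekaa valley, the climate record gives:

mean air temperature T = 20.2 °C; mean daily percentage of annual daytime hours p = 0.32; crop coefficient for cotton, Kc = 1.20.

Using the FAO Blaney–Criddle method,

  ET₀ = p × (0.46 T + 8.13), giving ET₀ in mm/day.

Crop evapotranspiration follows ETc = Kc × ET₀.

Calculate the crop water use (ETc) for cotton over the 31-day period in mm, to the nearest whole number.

207 mm

ET₀ = 0.32 × (0.46 × 20.2 + 8.13) = 0.32 × 17.422 = 5.5750 mm/d
ETc = Kc × ET₀ = 1.20 × 5.5750 = 6.6900 mm/d
Over 31 days: 6.6900 × 31 = 207.390 mm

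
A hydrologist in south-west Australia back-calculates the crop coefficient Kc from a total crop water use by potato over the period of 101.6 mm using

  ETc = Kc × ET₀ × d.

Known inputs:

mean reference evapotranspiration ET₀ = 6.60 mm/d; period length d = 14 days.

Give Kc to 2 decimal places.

ETc = Kc × ET₀ × d  ⇒  Kc = ETc / (ET₀ × d)
Kc = 101.6 / (6.60 × 14) = 101.6 / 92.40 = 1.0996

1.10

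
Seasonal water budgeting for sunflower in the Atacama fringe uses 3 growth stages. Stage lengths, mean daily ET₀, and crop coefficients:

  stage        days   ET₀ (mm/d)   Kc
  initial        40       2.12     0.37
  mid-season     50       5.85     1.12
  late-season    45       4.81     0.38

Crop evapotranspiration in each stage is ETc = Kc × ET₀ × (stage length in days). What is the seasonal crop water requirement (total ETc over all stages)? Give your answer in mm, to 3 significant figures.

initial: 0.37 × 2.12 × 40 = 31.38 mm
mid-season: 1.12 × 5.85 × 50 = 327.60 mm
late-season: 0.38 × 4.81 × 45 = 82.25 mm
Seasonal total = 441.23 mm

441 mm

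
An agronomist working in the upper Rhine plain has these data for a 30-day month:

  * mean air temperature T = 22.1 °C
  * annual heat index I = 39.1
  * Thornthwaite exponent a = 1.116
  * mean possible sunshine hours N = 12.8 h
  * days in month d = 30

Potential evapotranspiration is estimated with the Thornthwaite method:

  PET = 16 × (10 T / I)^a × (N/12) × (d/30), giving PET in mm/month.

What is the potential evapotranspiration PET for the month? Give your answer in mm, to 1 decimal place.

10T/I = 10 × 22.1 / 39.1 = 5.6522
(10T/I)^a = 5.6522^1.116 = 6.9099
Uncorrected PET = 16 × 6.9099 = 110.558 mm
Correction = (N/12)(d/30) = (12.8/12)(30/30) = 1.0667
PET = 110.558 × 1.0667 = 117.932 mm/month

117.9 mm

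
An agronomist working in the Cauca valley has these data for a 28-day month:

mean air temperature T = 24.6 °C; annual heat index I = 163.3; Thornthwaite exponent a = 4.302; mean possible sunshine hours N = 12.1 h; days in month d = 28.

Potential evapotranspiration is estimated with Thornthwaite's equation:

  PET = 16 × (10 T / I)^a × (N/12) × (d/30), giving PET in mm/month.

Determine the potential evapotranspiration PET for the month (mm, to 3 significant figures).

87.8 mm

10T/I = 10 × 24.6 / 163.3 = 1.5064
(10T/I)^a = 1.5064^4.302 = 5.8277
Uncorrected PET = 16 × 5.8277 = 93.243 mm
Correction = (N/12)(d/30) = (12.1/12)(28/30) = 0.9411
PET = 93.243 × 0.9411 = 87.751 mm/month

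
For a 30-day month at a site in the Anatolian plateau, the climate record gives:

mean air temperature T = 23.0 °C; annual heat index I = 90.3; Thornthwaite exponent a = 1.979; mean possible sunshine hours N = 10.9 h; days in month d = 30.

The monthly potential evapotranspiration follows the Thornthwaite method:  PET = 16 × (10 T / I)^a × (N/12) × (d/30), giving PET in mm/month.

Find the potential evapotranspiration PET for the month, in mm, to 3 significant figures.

10T/I = 10 × 23.0 / 90.3 = 2.5471
(10T/I)^a = 2.5471^1.979 = 6.3616
Uncorrected PET = 16 × 6.3616 = 101.786 mm
Correction = (N/12)(d/30) = (10.9/12)(30/30) = 0.9083
PET = 101.786 × 0.9083 = 92.452 mm/month

92.5 mm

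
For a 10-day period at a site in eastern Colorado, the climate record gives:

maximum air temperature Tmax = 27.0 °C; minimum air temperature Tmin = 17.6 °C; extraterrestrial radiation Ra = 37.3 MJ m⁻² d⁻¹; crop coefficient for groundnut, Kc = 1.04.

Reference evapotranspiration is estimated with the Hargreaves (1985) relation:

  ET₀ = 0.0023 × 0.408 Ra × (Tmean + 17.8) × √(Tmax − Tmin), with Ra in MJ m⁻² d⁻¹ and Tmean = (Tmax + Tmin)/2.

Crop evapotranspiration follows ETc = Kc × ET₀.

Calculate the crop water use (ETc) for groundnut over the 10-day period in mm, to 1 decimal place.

44.8 mm

Tmean = (27.0 + 17.6)/2 = 22.30 °C
0.408 Ra = 0.408 × 37.3 = 15.2184 mm/d equivalent
ET₀ = 0.0023 × 15.2184 × (22.30 + 17.8) × √9.4 = 0.0023 × 15.2184 × 40.10 × 3.0659 = 4.3033 mm/d
ETc = Kc × ET₀ = 1.04 × 4.3033 = 4.4754 mm/d
Over 10 days: 4.4754 × 10 = 44.754 mm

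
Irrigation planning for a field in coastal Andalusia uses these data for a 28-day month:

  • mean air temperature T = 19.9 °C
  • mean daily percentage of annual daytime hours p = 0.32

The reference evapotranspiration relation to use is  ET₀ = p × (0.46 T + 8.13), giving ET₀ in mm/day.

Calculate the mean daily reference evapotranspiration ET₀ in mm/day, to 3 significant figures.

ET₀ = 0.32 × (0.46 × 19.9 + 8.13) = 0.32 × 17.284 = 5.5309 mm/d

5.53 mm/day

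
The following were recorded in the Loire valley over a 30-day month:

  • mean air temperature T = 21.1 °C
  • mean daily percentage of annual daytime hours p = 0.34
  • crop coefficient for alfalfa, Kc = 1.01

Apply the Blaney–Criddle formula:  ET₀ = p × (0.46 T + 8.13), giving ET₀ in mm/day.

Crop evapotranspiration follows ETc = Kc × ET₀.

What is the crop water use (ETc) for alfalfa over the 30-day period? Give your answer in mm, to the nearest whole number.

184 mm

ET₀ = 0.34 × (0.46 × 21.1 + 8.13) = 0.34 × 17.836 = 6.0642 mm/d
ETc = Kc × ET₀ = 1.01 × 6.0642 = 6.1248 mm/d
Over 30 days: 6.1248 × 30 = 183.744 mm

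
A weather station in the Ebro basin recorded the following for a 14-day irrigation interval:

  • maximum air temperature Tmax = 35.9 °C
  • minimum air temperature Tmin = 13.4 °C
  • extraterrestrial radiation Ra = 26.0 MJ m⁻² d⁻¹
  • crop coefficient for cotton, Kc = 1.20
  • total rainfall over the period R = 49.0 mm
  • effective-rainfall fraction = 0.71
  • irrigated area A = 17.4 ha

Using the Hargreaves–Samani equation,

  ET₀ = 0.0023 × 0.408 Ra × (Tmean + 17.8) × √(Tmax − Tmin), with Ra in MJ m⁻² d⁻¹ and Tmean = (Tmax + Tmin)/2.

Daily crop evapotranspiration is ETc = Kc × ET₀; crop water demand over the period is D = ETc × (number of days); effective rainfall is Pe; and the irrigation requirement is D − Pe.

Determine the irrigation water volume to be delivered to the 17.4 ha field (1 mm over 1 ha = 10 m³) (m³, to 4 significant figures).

Tmean = (35.9 + 13.4)/2 = 24.65 °C
0.408 Ra = 0.408 × 26.0 = 10.6080 mm/d equivalent
ET₀ = 0.0023 × 10.6080 × (24.65 + 17.8) × √22.5 = 0.0023 × 10.6080 × 42.45 × 4.7434 = 4.9128 mm/d
ETc = Kc × ET₀ = 1.20 × 4.9128 = 5.8954 mm/d
Crop demand D = ETc × 14 d = 5.8954 × 14 = 82.536 mm
Pe = 0.71 × 49.0 = 34.790 mm
D − Pe = 82.536 − 34.790 = 47.746 mm
Volume = 47.746 mm × 17.4 ha × 10 = 8307.8 m³

8308 m³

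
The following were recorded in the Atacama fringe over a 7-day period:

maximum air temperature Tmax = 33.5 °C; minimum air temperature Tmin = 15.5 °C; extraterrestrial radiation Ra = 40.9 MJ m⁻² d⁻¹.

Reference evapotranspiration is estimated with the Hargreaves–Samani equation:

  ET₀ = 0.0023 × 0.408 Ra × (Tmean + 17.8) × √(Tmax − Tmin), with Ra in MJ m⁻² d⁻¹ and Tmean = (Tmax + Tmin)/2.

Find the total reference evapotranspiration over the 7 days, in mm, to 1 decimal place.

48.2 mm

Tmean = (33.5 + 15.5)/2 = 24.50 °C
0.408 Ra = 0.408 × 40.9 = 16.6872 mm/d equivalent
ET₀ = 0.0023 × 16.6872 × (24.50 + 17.8) × √18.0 = 0.0023 × 16.6872 × 42.30 × 4.2426 = 6.8879 mm/d
Over 7 days: 6.8879 × 7 = 48.215 mm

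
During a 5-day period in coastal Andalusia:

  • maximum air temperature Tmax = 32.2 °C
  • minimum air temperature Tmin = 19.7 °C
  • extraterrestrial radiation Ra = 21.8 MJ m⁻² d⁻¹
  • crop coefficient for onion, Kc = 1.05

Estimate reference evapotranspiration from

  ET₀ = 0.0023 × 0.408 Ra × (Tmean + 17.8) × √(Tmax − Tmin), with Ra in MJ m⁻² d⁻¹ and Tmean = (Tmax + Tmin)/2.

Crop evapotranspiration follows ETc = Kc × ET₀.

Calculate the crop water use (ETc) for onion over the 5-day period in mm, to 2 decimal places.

16.61 mm

Tmean = (32.2 + 19.7)/2 = 25.95 °C
0.408 Ra = 0.408 × 21.8 = 8.8944 mm/d equivalent
ET₀ = 0.0023 × 8.8944 × (25.95 + 17.8) × √12.5 = 0.0023 × 8.8944 × 43.75 × 3.5355 = 3.1643 mm/d
ETc = Kc × ET₀ = 1.05 × 3.1643 = 3.3225 mm/d
Over 5 days: 3.3225 × 5 = 16.613 mm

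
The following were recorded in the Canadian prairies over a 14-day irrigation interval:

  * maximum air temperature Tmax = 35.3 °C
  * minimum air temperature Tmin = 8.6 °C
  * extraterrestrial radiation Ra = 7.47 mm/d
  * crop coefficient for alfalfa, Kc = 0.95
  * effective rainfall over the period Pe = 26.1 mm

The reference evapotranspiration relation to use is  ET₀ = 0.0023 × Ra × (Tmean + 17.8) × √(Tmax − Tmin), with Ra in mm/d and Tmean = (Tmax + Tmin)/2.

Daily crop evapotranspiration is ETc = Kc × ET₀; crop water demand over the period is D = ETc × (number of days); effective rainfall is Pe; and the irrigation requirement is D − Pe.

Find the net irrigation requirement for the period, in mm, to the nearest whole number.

21 mm

Tmean = (35.3 + 8.6)/2 = 21.95 °C
ET₀ = 0.0023 × 7.47 × (21.95 + 17.8) × √26.7 = 0.0023 × 7.47 × 39.75 × 5.1672 = 3.5289 mm/d
ETc = Kc × ET₀ = 0.95 × 3.5289 = 3.3525 mm/d
Crop demand D = ETc × 14 d = 3.3525 × 14 = 46.935 mm
D − Pe = 46.935 − 26.1 = 20.835 mm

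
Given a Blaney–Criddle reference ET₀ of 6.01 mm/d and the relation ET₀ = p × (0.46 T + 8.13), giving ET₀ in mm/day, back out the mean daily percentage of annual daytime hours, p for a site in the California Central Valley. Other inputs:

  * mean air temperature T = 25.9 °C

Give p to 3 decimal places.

0.300

p = ET₀ / (0.46 T + 8.13) = 6.01 / (0.46 × 25.9 + 8.13) = 6.01 / 20.044 = 0.2998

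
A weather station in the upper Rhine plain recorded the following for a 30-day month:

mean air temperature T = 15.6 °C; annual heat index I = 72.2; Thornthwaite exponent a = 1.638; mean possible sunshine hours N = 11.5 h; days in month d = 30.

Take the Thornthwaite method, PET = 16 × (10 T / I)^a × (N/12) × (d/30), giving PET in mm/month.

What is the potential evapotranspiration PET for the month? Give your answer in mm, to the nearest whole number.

54 mm

10T/I = 10 × 15.6 / 72.2 = 2.1607
(10T/I)^a = 2.1607^1.638 = 3.5324
Uncorrected PET = 16 × 3.5324 = 56.518 mm
Correction = (N/12)(d/30) = (11.5/12)(30/30) = 0.9583
PET = 56.518 × 0.9583 = 54.161 mm/month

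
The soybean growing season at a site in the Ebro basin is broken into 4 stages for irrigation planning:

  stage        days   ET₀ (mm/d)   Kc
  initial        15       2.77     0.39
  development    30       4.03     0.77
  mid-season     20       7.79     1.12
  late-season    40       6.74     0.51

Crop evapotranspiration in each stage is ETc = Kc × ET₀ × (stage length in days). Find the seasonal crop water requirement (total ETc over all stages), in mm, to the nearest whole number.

421 mm

initial: 0.39 × 2.77 × 15 = 16.20 mm
development: 0.77 × 4.03 × 30 = 93.09 mm
mid-season: 1.12 × 7.79 × 20 = 174.50 mm
late-season: 0.51 × 6.74 × 40 = 137.50 mm
Seasonal total = 421.29 mm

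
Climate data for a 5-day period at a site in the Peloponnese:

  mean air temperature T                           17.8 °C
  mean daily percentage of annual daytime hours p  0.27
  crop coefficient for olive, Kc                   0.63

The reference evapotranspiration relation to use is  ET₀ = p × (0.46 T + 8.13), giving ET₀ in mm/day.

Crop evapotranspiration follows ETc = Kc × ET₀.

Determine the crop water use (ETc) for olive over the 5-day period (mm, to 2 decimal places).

ET₀ = 0.27 × (0.46 × 17.8 + 8.13) = 0.27 × 16.318 = 4.4059 mm/d
ETc = Kc × ET₀ = 0.63 × 4.4059 = 2.7757 mm/d
Over 5 days: 2.7757 × 5 = 13.879 mm

13.88 mm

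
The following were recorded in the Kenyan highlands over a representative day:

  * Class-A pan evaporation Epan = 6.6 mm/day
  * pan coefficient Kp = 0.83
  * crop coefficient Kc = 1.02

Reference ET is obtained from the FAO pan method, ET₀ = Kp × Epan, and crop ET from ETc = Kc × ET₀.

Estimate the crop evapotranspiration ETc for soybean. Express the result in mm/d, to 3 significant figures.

5.59 mm/d

ET₀ = 0.83 × 6.6 = 5.4780 mm/d
ETc = Kc × ET₀ = 1.02 × 5.4780 = 5.5876 mm/d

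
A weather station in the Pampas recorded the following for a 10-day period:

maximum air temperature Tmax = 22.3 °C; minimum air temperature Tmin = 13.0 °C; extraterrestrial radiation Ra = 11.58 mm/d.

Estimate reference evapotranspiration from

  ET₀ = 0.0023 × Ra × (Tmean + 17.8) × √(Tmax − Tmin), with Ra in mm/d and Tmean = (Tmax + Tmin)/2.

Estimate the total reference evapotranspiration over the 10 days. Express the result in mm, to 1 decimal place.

Tmean = (22.3 + 13.0)/2 = 17.65 °C
ET₀ = 0.0023 × 11.58 × (17.65 + 17.8) × √9.3 = 0.0023 × 11.58 × 35.45 × 3.0496 = 2.8794 mm/d
Over 10 days: 2.8794 × 10 = 28.794 mm

28.8 mm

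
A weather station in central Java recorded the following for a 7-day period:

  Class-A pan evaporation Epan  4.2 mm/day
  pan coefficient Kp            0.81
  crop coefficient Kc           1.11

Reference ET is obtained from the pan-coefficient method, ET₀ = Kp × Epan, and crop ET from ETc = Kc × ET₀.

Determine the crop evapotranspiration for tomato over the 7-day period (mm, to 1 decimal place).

26.4 mm

ET₀ = 0.81 × 4.2 = 3.4020 mm/d
ETc = Kc × ET₀ = 1.11 × 3.4020 = 3.7762 mm/d
Over 7 days: 3.7762 × 7 = 26.433 mm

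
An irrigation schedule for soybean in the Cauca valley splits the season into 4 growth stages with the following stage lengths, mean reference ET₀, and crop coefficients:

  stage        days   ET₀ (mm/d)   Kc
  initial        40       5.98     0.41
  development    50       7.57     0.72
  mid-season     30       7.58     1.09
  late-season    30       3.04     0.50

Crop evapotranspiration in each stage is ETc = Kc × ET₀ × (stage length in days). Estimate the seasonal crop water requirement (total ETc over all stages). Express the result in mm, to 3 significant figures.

664 mm

initial: 0.41 × 5.98 × 40 = 98.07 mm
development: 0.72 × 7.57 × 50 = 272.52 mm
mid-season: 1.09 × 7.58 × 30 = 247.87 mm
late-season: 0.50 × 3.04 × 30 = 45.60 mm
Seasonal total = 664.06 mm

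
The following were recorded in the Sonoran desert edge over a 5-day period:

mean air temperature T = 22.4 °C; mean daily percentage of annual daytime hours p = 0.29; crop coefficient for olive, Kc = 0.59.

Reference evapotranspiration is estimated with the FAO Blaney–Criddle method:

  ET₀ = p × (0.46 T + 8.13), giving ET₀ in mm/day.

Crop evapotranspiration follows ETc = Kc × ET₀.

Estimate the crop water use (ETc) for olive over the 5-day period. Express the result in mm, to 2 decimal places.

15.77 mm

ET₀ = 0.29 × (0.46 × 22.4 + 8.13) = 0.29 × 18.434 = 5.3459 mm/d
ETc = Kc × ET₀ = 0.59 × 5.3459 = 3.1541 mm/d
Over 5 days: 3.1541 × 5 = 15.771 mm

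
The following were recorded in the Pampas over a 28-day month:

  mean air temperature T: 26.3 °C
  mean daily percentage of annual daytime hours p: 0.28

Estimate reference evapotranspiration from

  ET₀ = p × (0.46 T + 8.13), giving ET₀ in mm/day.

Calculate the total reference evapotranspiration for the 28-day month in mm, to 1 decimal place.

158.6 mm

ET₀ = 0.28 × (0.46 × 26.3 + 8.13) = 0.28 × 20.228 = 5.6638 mm/d
Monthly total = 5.6638 × 28 = 158.586 mm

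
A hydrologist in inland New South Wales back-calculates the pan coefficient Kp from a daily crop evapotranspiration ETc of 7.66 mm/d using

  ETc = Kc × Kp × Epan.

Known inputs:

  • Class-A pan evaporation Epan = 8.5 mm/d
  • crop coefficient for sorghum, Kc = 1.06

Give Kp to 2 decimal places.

ETc = Kc × Kp × Epan  ⇒  Kp = ETc / (Kc × Epan)
Kp = 7.66 / (1.06 × 8.5) = 7.66 / 9.010 = 0.8502

0.85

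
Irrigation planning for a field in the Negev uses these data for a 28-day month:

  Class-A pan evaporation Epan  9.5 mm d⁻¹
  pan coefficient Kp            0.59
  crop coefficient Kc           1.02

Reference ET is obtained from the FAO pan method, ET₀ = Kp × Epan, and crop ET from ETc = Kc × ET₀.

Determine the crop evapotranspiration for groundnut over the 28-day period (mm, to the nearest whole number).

ET₀ = 0.59 × 9.5 = 5.6050 mm/d
ETc = Kc × ET₀ = 1.02 × 5.6050 = 5.7171 mm/d
Over 28 days: 5.7171 × 28 = 160.079 mm

160 mm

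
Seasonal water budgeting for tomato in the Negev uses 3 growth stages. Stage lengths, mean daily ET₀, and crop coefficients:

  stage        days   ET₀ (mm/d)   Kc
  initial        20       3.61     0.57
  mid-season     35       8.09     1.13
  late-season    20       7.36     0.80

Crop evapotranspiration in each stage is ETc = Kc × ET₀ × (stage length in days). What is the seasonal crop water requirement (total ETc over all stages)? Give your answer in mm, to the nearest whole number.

initial: 0.57 × 3.61 × 20 = 41.15 mm
mid-season: 1.13 × 8.09 × 35 = 319.96 mm
late-season: 0.80 × 7.36 × 20 = 117.76 mm
Seasonal total = 478.87 mm

479 mm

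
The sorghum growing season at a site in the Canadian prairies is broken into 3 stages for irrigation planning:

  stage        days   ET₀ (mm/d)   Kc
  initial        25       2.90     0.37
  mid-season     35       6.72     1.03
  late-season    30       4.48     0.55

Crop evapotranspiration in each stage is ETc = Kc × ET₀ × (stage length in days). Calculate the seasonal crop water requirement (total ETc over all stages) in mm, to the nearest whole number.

343 mm

initial: 0.37 × 2.90 × 25 = 26.83 mm
mid-season: 1.03 × 6.72 × 35 = 242.26 mm
late-season: 0.55 × 4.48 × 30 = 73.92 mm
Seasonal total = 343.01 mm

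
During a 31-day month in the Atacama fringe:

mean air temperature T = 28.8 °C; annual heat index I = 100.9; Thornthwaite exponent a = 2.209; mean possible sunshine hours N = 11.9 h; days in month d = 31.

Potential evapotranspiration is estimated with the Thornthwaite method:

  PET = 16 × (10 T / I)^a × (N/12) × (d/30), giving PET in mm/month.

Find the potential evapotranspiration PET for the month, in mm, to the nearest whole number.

10T/I = 10 × 28.8 / 100.9 = 2.8543
(10T/I)^a = 2.8543^2.209 = 10.1438
Uncorrected PET = 16 × 10.1438 = 162.301 mm
Correction = (N/12)(d/30) = (11.9/12)(31/30) = 1.0247
PET = 162.301 × 1.0247 = 166.310 mm/month

166 mm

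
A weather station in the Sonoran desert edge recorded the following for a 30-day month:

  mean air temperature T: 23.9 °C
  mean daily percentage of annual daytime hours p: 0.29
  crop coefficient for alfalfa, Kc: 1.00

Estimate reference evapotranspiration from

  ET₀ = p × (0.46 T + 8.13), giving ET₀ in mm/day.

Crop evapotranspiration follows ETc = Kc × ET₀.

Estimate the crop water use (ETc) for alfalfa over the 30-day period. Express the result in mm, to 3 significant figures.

ET₀ = 0.29 × (0.46 × 23.9 + 8.13) = 0.29 × 19.124 = 5.5460 mm/d
ETc = Kc × ET₀ = 1.00 × 5.5460 = 5.5460 mm/d
Over 30 days: 5.5460 × 30 = 166.380 mm

166 mm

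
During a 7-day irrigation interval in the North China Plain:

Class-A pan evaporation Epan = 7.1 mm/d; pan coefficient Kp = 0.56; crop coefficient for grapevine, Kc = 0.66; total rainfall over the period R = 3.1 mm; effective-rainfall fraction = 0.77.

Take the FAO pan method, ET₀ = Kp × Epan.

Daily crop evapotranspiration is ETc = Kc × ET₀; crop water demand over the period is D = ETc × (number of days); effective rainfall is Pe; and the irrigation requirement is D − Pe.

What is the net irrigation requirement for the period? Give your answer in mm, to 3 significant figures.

ET₀ = 0.56 × 7.1 = 3.9760 mm/d
ETc = Kc × ET₀ = 0.66 × 3.9760 = 2.6242 mm/d
Crop demand D = ETc × 7 d = 2.6242 × 7 = 18.369 mm
Pe = 0.77 × 3.1 = 2.387 mm
D − Pe = 18.369 − 2.387 = 15.982 mm

16.0 mm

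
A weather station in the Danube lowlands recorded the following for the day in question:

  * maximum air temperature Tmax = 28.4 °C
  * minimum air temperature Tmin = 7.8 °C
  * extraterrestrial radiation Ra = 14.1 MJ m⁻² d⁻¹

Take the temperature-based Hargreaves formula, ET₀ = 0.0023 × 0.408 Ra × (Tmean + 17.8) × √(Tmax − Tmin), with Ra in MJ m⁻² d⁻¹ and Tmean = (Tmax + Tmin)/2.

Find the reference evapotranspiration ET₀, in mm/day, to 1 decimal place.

2.2 mm/day

Tmean = (28.4 + 7.8)/2 = 18.10 °C
0.408 Ra = 0.408 × 14.1 = 5.7528 mm/d equivalent
ET₀ = 0.0023 × 5.7528 × (18.10 + 17.8) × √20.6 = 0.0023 × 5.7528 × 35.90 × 4.5387 = 2.1559 mm/d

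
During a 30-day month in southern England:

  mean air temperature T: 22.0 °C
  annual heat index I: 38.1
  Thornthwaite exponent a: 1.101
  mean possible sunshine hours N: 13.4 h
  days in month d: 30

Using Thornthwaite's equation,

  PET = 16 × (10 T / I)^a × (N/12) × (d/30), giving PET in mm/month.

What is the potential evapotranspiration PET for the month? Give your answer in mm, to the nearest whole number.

123 mm

10T/I = 10 × 22.0 / 38.1 = 5.7743
(10T/I)^a = 5.7743^1.101 = 6.8930
Uncorrected PET = 16 × 6.8930 = 110.288 mm
Correction = (N/12)(d/30) = (13.4/12)(30/30) = 1.1167
PET = 110.288 × 1.1167 = 123.159 mm/month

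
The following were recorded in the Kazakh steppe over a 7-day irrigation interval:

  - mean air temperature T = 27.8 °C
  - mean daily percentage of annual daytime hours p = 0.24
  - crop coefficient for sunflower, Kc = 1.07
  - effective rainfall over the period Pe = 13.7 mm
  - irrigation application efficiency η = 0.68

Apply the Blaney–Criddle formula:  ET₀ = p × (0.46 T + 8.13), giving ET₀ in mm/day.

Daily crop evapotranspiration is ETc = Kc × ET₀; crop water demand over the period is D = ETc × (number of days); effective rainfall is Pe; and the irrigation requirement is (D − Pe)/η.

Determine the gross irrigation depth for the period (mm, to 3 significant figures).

35.2 mm

ET₀ = 0.24 × (0.46 × 27.8 + 8.13) = 0.24 × 20.918 = 5.0203 mm/d
ETc = Kc × ET₀ = 1.07 × 5.0203 = 5.3717 mm/d
Crop demand D = ETc × 7 d = 5.3717 × 7 = 37.602 mm
D − Pe = 37.602 − 13.7 = 23.902 mm
Gross irrigation = 23.902 / 0.68 = 35.150 mm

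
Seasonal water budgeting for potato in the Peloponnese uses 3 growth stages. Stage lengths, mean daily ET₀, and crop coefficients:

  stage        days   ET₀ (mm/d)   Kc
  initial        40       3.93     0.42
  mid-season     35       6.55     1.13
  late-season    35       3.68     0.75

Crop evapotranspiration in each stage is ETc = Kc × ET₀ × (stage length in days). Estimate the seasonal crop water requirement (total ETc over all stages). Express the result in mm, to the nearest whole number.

initial: 0.42 × 3.93 × 40 = 66.02 mm
mid-season: 1.13 × 6.55 × 35 = 259.05 mm
late-season: 0.75 × 3.68 × 35 = 96.60 mm
Seasonal total = 421.67 mm

422 mm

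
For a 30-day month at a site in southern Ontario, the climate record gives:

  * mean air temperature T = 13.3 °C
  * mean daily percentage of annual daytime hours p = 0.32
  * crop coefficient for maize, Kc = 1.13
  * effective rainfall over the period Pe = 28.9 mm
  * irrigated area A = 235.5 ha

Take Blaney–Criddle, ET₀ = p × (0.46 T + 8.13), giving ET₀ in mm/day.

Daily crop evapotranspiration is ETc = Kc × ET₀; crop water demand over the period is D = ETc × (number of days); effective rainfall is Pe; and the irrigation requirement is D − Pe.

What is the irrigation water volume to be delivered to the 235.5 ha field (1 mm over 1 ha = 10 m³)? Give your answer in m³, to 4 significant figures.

295900 m³

ET₀ = 0.32 × (0.46 × 13.3 + 8.13) = 0.32 × 14.248 = 4.5594 mm/d
ETc = Kc × ET₀ = 1.13 × 4.5594 = 5.1521 mm/d
Crop demand D = ETc × 30 d = 5.1521 × 30 = 154.563 mm
D − Pe = 154.563 − 28.9 = 125.663 mm
Volume = 125.663 mm × 235.5 ha × 10 = 295936.4 m³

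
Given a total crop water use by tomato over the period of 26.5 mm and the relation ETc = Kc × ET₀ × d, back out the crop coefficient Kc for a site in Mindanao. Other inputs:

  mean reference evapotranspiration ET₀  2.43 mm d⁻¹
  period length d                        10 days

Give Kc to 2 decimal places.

1.09

ETc = Kc × ET₀ × d  ⇒  Kc = ETc / (ET₀ × d)
Kc = 26.5 / (2.43 × 10) = 26.5 / 24.30 = 1.0905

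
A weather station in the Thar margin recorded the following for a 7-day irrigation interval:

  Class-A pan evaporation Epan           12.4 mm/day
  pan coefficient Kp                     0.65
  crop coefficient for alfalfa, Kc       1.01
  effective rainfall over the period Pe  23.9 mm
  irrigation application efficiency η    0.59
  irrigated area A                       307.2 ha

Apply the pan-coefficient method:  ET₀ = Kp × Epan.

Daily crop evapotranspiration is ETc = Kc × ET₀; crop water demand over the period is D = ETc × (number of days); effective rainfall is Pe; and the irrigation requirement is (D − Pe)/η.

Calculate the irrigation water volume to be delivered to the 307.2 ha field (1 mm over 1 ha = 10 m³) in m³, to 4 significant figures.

ET₀ = 0.65 × 12.4 = 8.0600 mm/d
ETc = Kc × ET₀ = 1.01 × 8.0600 = 8.1406 mm/d
Crop demand D = ETc × 7 d = 8.1406 × 7 = 56.984 mm
D − Pe = 56.984 − 23.9 = 33.084 mm
Gross irrigation = 33.084 / 0.59 = 56.075 mm
Volume = 56.075 mm × 307.2 ha × 10 = 172262.4 m³

172300 m³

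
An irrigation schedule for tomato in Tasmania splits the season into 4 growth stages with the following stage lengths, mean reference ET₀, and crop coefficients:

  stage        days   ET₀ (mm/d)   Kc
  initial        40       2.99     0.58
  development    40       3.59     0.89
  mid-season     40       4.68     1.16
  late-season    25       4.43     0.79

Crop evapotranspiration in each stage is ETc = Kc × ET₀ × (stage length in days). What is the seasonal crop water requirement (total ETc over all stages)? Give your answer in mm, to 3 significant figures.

502 mm

initial: 0.58 × 2.99 × 40 = 69.37 mm
development: 0.89 × 3.59 × 40 = 127.80 mm
mid-season: 1.16 × 4.68 × 40 = 217.15 mm
late-season: 0.79 × 4.43 × 25 = 87.49 mm
Seasonal total = 501.81 mm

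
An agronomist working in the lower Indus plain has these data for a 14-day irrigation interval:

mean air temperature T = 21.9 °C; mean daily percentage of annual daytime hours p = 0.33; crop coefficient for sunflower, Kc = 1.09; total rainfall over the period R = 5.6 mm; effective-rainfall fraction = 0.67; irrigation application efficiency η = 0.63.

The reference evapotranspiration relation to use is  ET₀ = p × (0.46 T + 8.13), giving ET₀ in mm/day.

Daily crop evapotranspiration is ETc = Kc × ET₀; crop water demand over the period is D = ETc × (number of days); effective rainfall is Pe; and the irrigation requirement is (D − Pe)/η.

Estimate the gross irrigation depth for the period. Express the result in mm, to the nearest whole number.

ET₀ = 0.33 × (0.46 × 21.9 + 8.13) = 0.33 × 18.204 = 6.0073 mm/d
ETc = Kc × ET₀ = 1.09 × 6.0073 = 6.5480 mm/d
Crop demand D = ETc × 14 d = 6.5480 × 14 = 91.672 mm
Pe = 0.67 × 5.6 = 3.752 mm
D − Pe = 91.672 − 3.752 = 87.920 mm
Gross irrigation = 87.920 / 0.63 = 139.556 mm

140 mm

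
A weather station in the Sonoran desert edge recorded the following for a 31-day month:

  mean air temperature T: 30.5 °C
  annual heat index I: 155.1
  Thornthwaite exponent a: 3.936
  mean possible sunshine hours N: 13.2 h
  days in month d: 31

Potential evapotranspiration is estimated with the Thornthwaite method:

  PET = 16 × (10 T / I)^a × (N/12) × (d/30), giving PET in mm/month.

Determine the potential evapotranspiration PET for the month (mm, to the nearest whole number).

10T/I = 10 × 30.5 / 155.1 = 1.9665
(10T/I)^a = 1.9665^3.936 = 14.3212
Uncorrected PET = 16 × 14.3212 = 229.139 mm
Correction = (N/12)(d/30) = (13.2/12)(31/30) = 1.1367
PET = 229.139 × 1.1367 = 260.462 mm/month

260 mm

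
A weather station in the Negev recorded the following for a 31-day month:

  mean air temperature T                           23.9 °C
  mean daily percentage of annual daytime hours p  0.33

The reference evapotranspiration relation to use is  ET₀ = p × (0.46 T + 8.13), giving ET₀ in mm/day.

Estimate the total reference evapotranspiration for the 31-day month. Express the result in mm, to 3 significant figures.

ET₀ = 0.33 × (0.46 × 23.9 + 8.13) = 0.33 × 19.124 = 6.3109 mm/d
Monthly total = 6.3109 × 31 = 195.638 mm

196 mm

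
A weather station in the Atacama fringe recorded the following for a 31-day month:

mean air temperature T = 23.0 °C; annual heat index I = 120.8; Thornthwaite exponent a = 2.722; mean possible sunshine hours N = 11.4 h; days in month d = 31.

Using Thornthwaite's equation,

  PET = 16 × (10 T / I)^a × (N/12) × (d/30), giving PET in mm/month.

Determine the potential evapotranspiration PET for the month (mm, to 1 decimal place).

90.6 mm

10T/I = 10 × 23.0 / 120.8 = 1.9040
(10T/I)^a = 1.9040^2.722 = 5.7710
Uncorrected PET = 16 × 5.7710 = 92.336 mm
Correction = (N/12)(d/30) = (11.4/12)(31/30) = 0.9817
PET = 92.336 × 0.9817 = 90.646 mm/month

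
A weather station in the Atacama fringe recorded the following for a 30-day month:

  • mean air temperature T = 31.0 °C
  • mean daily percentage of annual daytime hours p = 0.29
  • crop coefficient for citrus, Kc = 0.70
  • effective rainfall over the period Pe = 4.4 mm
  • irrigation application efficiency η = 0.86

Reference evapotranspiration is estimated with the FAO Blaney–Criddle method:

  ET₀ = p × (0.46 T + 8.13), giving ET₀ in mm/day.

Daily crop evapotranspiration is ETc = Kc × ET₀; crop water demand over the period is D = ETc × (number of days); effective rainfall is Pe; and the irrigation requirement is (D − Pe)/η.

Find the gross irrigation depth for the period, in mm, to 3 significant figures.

153 mm

ET₀ = 0.29 × (0.46 × 31.0 + 8.13) = 0.29 × 22.390 = 6.4931 mm/d
ETc = Kc × ET₀ = 0.70 × 6.4931 = 4.5452 mm/d
Crop demand D = ETc × 30 d = 4.5452 × 30 = 136.356 mm
D − Pe = 136.356 − 4.4 = 131.956 mm
Gross irrigation = 131.956 / 0.86 = 153.437 mm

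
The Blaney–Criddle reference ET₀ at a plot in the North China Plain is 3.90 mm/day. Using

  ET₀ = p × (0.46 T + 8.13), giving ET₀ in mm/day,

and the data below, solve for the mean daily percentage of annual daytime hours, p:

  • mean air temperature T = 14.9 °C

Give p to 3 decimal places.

p = ET₀ / (0.46 T + 8.13) = 3.90 / (0.46 × 14.9 + 8.13) = 3.90 / 14.984 = 0.2603

0.260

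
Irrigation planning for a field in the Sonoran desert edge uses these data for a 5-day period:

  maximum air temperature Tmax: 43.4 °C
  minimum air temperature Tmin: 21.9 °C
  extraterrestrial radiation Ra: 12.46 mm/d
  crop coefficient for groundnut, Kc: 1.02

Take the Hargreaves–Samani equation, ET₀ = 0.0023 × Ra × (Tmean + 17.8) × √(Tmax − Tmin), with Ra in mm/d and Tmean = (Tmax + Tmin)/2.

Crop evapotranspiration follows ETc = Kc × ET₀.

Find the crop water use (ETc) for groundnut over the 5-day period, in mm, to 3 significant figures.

34.2 mm

Tmean = (43.4 + 21.9)/2 = 32.65 °C
ET₀ = 0.0023 × 12.46 × (32.65 + 17.8) × √21.5 = 0.0023 × 12.46 × 50.45 × 4.6368 = 6.7039 mm/d
ETc = Kc × ET₀ = 1.02 × 6.7039 = 6.8380 mm/d
Over 5 days: 6.8380 × 5 = 34.190 mm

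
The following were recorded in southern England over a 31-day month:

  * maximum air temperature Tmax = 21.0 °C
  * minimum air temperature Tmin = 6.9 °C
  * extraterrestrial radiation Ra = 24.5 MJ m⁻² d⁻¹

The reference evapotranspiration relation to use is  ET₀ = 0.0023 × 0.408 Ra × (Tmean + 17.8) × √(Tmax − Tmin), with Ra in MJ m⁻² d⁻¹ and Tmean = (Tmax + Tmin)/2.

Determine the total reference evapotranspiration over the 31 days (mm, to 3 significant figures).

Tmean = (21.0 + 6.9)/2 = 13.95 °C
0.408 Ra = 0.408 × 24.5 = 9.9960 mm/d equivalent
ET₀ = 0.0023 × 9.9960 × (13.95 + 17.8) × √14.1 = 0.0023 × 9.9960 × 31.75 × 3.7550 = 2.7410 mm/d
Over 31 days: 2.7410 × 31 = 84.971 mm

85.0 mm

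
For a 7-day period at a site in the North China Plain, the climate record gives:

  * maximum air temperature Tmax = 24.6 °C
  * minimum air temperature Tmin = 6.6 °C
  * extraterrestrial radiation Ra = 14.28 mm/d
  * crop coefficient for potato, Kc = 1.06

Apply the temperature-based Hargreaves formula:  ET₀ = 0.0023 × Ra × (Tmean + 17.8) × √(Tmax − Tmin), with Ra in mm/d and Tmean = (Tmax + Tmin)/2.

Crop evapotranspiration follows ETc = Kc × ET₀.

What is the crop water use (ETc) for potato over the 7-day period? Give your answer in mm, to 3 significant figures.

34.5 mm

Tmean = (24.6 + 6.6)/2 = 15.60 °C
ET₀ = 0.0023 × 14.28 × (15.60 + 17.8) × √18.0 = 0.0023 × 14.28 × 33.40 × 4.2426 = 4.6541 mm/d
ETc = Kc × ET₀ = 1.06 × 4.6541 = 4.9333 mm/d
Over 7 days: 4.9333 × 7 = 34.533 mm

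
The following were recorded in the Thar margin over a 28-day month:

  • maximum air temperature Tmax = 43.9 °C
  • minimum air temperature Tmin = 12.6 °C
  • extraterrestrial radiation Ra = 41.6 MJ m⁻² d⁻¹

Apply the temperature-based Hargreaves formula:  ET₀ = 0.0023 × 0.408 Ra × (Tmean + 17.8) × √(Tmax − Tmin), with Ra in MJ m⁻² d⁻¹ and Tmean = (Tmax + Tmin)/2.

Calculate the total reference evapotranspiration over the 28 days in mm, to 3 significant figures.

Tmean = (43.9 + 12.6)/2 = 28.25 °C
0.408 Ra = 0.408 × 41.6 = 16.9728 mm/d equivalent
ET₀ = 0.0023 × 16.9728 × (28.25 + 17.8) × √31.3 = 0.0023 × 16.9728 × 46.05 × 5.5946 = 10.0573 mm/d
Over 28 days: 10.0573 × 28 = 281.604 mm

282 mm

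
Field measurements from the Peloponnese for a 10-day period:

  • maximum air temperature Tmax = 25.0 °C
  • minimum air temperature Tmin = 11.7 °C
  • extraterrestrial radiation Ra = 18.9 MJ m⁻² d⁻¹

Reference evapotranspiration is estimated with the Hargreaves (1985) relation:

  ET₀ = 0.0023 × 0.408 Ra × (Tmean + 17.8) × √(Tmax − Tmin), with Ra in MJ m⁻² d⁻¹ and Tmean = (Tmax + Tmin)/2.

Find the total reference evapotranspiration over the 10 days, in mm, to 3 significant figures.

23.4 mm

Tmean = (25.0 + 11.7)/2 = 18.35 °C
0.408 Ra = 0.408 × 18.9 = 7.7112 mm/d equivalent
ET₀ = 0.0023 × 7.7112 × (18.35 + 17.8) × √13.3 = 0.0023 × 7.7112 × 36.15 × 3.6469 = 2.3382 mm/d
Over 10 days: 2.3382 × 10 = 23.382 mm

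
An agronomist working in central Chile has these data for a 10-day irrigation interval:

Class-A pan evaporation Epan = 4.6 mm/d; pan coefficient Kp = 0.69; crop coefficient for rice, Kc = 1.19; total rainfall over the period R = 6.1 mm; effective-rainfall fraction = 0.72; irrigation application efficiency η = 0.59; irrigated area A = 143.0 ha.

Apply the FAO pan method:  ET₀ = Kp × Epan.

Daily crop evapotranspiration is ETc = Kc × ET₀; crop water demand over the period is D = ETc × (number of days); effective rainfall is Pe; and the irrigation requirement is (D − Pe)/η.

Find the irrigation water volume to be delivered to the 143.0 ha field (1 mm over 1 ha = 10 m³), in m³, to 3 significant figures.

80900 m³

ET₀ = 0.69 × 4.6 = 3.1740 mm/d
ETc = Kc × ET₀ = 1.19 × 3.1740 = 3.7771 mm/d
Crop demand D = ETc × 10 d = 3.7771 × 10 = 37.771 mm
Pe = 0.72 × 6.1 = 4.392 mm
D − Pe = 37.771 − 4.392 = 33.379 mm
Gross irrigation = 33.379 / 0.59 = 56.575 mm
Volume = 56.575 mm × 143.0 ha × 10 = 80902.3 m³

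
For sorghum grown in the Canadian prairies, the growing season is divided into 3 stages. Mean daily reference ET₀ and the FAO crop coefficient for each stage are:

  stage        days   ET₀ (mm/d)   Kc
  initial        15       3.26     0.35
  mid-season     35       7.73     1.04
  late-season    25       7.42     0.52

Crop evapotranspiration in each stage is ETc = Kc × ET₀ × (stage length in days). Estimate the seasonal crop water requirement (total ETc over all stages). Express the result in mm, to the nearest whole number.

395 mm

initial: 0.35 × 3.26 × 15 = 17.12 mm
mid-season: 1.04 × 7.73 × 35 = 281.37 mm
late-season: 0.52 × 7.42 × 25 = 96.46 mm
Seasonal total = 394.95 mm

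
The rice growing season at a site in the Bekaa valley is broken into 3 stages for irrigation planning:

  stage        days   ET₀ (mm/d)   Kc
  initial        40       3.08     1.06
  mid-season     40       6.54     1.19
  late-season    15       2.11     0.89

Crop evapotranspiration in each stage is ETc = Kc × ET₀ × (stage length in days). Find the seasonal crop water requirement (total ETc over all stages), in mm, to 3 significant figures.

470 mm

initial: 1.06 × 3.08 × 40 = 130.59 mm
mid-season: 1.19 × 6.54 × 40 = 311.30 mm
late-season: 0.89 × 2.11 × 15 = 28.17 mm
Seasonal total = 470.06 mm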